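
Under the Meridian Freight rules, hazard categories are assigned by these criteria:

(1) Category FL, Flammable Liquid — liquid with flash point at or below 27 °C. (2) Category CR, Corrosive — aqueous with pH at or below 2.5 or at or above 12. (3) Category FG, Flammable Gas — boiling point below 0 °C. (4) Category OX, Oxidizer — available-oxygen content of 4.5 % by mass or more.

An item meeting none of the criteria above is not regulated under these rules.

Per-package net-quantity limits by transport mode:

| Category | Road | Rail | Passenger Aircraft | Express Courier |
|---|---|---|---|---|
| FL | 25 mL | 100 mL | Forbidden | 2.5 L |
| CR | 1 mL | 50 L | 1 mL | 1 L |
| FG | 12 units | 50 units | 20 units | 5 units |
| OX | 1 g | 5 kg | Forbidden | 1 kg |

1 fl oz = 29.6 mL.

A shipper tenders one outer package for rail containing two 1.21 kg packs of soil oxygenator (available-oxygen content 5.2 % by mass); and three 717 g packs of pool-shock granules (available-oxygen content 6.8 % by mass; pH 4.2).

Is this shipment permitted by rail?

Yes

With available-oxygen content 5.2 % by mass (≥ 4.5 % by mass), the soil oxygenator falls in Category OX.
Available-oxygen content 6.8 % by mass meets the Category OX criterion (Oxidizer), so the pool-shock granules are Category OX.
Total Category OX: (two 1.21 kg packs = 2.42 kg) + (three 717 g packs = 2.151 kg) = 4.571 kg.
4.571 kg is within the rail limit of 5 kg for Category OX.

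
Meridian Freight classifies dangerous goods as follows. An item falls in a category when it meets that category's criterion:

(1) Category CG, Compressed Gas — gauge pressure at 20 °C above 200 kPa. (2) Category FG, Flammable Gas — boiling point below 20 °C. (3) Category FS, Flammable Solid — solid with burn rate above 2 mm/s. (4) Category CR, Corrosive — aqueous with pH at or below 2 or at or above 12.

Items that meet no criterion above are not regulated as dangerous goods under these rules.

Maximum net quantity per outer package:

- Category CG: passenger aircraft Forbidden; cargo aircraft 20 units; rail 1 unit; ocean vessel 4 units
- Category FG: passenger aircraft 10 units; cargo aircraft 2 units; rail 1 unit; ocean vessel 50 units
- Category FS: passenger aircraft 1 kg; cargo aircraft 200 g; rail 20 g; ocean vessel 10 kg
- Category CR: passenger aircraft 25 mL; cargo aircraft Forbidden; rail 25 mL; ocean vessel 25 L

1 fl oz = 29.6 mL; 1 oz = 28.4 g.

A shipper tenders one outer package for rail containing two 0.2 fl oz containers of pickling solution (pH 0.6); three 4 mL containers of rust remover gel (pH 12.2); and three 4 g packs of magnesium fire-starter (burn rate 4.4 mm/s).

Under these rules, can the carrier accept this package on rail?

Yes

The pickling solution has pH 0.6, which is ≤ 2, so it is Category CR (Corrosive).
pH 12.2 meets the Category CR criterion (Corrosive), so the rust remover gel is Category CR.
Burn rate 4.4 mm/s meets the Category FS criterion (Flammable Solid), so the magnesium fire-starter is Category FS.
Total Category CR: (two 0.2 fl oz containers = 11.84 mL) + (three 4 mL containers = 12 mL) = 23.84 mL.
23.84 mL is within the rail limit of 25 mL for Category CR.
Category FS quantity: three 4 g packs = 12 g.
12 g is within the rail limit of 20 g for Category FS.
Every hazard category is within its rail limit and no segregation rule is violated.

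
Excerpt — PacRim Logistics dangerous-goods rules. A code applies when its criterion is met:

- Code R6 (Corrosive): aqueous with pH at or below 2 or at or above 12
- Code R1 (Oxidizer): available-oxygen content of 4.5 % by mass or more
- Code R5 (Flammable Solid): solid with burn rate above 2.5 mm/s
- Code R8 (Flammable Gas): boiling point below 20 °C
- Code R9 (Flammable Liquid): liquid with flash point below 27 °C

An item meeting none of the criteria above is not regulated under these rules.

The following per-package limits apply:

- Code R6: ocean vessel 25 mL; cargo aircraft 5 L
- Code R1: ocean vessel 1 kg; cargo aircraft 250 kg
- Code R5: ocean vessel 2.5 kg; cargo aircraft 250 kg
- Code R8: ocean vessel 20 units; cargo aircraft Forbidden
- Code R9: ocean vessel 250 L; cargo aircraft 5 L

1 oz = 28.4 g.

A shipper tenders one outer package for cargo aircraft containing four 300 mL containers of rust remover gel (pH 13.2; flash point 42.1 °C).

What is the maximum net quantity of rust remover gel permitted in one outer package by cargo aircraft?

Rust remover gel: pH 13.2 ≥ 12 → Code R6 (Corrosive).
The cargo aircraft limit for Code R6 is 5 L.

5 L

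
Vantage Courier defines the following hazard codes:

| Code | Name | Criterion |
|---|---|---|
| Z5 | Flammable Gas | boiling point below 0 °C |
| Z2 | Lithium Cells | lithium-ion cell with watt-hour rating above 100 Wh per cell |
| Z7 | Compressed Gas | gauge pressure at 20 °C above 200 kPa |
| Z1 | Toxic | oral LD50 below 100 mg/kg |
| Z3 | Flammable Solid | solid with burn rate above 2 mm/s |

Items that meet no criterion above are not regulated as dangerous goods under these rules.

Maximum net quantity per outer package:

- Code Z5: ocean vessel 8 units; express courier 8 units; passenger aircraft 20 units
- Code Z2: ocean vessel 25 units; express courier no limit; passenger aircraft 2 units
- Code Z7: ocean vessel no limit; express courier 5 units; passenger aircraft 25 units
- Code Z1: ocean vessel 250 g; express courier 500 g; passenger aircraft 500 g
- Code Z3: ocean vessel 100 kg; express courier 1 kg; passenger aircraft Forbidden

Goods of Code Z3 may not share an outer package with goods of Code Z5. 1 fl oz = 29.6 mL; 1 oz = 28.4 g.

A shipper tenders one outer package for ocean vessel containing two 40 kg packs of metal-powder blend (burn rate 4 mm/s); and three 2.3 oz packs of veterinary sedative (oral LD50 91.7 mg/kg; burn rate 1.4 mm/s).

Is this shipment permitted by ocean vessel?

Yes

With burn rate 4 mm/s (> 2 mm/s), the metal-powder blend falls in Code Z3.
Veterinary sedative: oral LD50 91.7 mg/kg < 100 mg/kg → Code Z1 (Toxic).
Code Z3 quantity: two 40 kg packs = 80 kg.
80 kg ≤ 100 kg (ocean vessel limit, Code Z3) — within limit.
Code Z1 quantity: three 2.3 oz packs = 195.96 g.
That is within the Code Z1 ocean vessel limit of 250 g.
The segregation rule (Code Z3 with Code Z5) does not apply to Code Z3 with Code Z1.
Every hazard code is within its ocean vessel limit and no segregation rule is violated.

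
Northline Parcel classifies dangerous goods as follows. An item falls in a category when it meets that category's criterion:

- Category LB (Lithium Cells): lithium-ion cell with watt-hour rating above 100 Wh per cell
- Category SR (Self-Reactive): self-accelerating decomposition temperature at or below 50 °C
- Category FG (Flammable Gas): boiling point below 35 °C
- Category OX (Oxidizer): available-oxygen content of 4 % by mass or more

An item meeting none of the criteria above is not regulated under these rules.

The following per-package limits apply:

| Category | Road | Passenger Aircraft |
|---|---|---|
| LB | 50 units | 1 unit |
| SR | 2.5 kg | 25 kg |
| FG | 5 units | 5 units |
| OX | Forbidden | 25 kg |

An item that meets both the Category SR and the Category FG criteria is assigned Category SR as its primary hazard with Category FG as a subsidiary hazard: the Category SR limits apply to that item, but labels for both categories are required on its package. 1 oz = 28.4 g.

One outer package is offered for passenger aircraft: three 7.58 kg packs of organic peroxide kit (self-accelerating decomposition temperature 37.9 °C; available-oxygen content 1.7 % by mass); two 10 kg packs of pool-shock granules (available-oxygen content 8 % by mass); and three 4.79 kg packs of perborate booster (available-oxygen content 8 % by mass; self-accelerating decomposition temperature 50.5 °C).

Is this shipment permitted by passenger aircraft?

No

Organic peroxide kit: self-accelerating decomposition temperature 37.9 °C ≤ 50 °C → Category SR (Self-Reactive).
Pool-shock granules: available-oxygen content 8 % by mass ≥ 4 % by mass → Category OX (Oxidizer).
With available-oxygen content 8 % by mass (≥ 4 % by mass), the perborate booster falls in Category OX.
Total Category OX: (two 10 kg packs = 20 kg) + (three 4.79 kg packs = 14.37 kg) = 34.37 kg.
That exceeds the Category OX passenger aircraft limit of 25 kg.
Category SR quantity: three 7.58 kg packs = 22.74 kg.
22.74 kg ≤ 25 kg (passenger aircraft limit, Category SR) — within limit.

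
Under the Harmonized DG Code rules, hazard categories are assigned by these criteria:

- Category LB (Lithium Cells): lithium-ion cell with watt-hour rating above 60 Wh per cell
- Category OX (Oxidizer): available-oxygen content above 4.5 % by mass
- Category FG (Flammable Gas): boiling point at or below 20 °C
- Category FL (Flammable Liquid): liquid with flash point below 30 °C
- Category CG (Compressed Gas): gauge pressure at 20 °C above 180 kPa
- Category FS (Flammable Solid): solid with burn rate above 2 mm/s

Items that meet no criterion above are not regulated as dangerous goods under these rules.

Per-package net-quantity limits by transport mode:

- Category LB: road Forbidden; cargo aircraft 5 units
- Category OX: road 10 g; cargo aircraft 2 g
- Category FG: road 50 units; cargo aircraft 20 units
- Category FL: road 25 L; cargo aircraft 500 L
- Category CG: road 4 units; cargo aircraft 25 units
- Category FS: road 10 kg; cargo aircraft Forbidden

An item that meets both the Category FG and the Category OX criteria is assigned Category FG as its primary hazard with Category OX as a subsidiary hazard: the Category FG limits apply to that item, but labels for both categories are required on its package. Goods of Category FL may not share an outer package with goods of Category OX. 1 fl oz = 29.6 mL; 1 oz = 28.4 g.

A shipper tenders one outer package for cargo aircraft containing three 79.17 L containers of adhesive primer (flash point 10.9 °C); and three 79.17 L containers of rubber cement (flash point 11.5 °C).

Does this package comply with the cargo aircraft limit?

With flash point 10.9 °C (< 30 °C), the adhesive primer falls in Category FL.
With flash point 11.5 °C (< 30 °C), the rubber cement falls in Category FL.
Category FL net quantity: (three 79.17 L containers = 237.51 L) + (three 79.17 L containers = 237.51 L) = 475.02 L.
475.02 L is within the cargo aircraft limit of 500 L for Category FL.

Yes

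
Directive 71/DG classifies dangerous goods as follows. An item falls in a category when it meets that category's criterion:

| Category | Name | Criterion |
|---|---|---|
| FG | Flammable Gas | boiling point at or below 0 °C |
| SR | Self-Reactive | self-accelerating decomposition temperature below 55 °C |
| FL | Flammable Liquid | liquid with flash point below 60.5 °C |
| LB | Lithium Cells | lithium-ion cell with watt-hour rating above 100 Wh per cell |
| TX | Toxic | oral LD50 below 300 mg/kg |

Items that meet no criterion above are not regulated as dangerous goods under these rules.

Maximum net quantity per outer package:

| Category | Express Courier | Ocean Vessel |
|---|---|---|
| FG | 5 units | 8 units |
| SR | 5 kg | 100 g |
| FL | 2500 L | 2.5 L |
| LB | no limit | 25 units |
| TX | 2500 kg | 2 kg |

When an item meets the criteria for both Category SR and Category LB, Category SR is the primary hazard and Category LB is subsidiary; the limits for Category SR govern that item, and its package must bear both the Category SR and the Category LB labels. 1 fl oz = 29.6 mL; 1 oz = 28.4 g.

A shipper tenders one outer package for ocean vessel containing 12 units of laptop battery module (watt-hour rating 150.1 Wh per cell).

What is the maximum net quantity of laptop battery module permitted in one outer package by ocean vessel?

With watt-hour rating 150.1 Wh per cell (> 100 Wh per cell), the laptop battery module falls in Category LB.
The ocean vessel limit for Category LB is 25 units.

25 units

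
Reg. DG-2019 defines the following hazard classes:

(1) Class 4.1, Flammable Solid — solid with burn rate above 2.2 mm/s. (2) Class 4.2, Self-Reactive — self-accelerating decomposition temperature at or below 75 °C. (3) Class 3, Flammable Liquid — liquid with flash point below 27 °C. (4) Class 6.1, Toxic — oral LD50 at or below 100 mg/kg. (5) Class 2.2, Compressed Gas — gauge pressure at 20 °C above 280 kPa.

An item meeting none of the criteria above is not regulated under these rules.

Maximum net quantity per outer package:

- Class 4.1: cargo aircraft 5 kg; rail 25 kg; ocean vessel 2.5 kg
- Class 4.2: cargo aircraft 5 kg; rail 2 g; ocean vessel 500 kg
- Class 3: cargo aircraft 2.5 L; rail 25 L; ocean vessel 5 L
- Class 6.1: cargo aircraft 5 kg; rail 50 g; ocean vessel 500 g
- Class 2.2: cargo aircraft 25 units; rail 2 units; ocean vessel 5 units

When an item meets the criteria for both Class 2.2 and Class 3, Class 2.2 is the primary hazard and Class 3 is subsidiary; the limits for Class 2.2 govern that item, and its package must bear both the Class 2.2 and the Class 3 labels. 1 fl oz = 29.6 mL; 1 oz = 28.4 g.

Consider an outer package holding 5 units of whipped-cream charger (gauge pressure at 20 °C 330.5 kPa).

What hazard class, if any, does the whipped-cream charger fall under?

With gauge pressure at 20 °C 330.5 kPa (> 280 kPa), the whipped-cream charger falls in Class 2.2.

Class 2.2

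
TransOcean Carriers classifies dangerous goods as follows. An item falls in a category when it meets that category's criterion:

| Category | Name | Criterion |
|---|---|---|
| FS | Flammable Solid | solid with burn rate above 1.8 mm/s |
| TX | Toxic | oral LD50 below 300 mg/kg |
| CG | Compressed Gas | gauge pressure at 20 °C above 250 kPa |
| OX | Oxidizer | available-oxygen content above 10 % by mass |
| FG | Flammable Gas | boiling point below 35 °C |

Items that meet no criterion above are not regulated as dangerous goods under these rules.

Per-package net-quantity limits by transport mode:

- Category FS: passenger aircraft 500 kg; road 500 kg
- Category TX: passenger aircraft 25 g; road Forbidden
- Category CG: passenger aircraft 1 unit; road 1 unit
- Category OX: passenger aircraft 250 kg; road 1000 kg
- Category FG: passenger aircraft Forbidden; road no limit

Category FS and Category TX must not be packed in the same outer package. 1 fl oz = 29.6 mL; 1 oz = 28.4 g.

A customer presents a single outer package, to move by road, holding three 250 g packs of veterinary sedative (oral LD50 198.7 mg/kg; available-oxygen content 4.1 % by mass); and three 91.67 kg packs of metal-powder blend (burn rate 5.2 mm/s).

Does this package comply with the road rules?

The veterinary sedative has oral LD50 198.7 mg/kg, which is < 300 mg/kg, so it is Category TX (Toxic).
Metal-powder blend: burn rate 5.2 mm/s > 1.8 mm/s → Category FS (Flammable Solid).
Category FS quantity: three 91.67 kg packs = 275.01 kg.
That is within the Category FS road limit of 500 kg.
Category TX quantity: three 250 g packs = 750 g.
By road, Category TX is Forbidden regardless of quantity.
Category FS and Category TX may not share an outer package.

No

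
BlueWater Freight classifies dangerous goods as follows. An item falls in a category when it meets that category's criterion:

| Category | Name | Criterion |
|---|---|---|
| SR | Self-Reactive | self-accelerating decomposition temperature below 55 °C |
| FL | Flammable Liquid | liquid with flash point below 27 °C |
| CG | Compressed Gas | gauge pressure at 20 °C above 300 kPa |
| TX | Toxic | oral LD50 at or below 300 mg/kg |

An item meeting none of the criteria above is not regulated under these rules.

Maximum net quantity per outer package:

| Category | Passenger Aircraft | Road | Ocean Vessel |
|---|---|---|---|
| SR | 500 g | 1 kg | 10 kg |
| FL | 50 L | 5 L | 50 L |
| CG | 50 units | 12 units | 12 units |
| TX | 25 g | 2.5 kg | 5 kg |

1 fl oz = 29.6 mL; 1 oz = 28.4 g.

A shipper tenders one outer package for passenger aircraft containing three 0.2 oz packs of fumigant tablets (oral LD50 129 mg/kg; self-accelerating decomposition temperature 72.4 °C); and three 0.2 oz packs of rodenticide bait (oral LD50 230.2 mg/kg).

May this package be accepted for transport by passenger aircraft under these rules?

Oral LD50 129 mg/kg meets the Category TX criterion (Toxic), so the fumigant tablets are Category TX.
The rodenticide bait has oral LD50 230.2 mg/kg, which is ≤ 300 mg/kg, so it is Category TX (Toxic).
Total Category TX: (three 0.2 oz packs = 17.04 g) + (three 0.2 oz packs = 17.04 g) = 34.08 g.
34.08 g exceeds the passenger aircraft limit of 25 g for Category TX.

No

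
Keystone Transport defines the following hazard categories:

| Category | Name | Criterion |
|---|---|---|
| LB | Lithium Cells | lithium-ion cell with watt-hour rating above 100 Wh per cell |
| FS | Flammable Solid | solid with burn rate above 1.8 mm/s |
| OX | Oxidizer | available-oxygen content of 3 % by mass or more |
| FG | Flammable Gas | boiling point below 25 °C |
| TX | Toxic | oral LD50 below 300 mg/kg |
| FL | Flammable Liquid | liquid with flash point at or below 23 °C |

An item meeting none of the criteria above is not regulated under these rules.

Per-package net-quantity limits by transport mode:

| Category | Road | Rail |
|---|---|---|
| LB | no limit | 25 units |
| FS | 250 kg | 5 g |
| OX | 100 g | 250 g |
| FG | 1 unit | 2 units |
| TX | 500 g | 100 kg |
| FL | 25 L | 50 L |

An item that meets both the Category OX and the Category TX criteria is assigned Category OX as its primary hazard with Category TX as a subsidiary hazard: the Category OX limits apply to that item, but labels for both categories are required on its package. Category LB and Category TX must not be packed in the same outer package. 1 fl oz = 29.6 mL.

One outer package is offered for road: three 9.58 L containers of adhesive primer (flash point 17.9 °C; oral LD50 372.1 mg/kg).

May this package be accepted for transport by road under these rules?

Flash point 17.9 °C meets the Category FL criterion (Flammable Liquid), so the adhesive primer is Category FL.
Category FL quantity: three 9.58 L containers = 28.74 L.
28.74 L exceeds the road limit of 25 L for Category FL.

No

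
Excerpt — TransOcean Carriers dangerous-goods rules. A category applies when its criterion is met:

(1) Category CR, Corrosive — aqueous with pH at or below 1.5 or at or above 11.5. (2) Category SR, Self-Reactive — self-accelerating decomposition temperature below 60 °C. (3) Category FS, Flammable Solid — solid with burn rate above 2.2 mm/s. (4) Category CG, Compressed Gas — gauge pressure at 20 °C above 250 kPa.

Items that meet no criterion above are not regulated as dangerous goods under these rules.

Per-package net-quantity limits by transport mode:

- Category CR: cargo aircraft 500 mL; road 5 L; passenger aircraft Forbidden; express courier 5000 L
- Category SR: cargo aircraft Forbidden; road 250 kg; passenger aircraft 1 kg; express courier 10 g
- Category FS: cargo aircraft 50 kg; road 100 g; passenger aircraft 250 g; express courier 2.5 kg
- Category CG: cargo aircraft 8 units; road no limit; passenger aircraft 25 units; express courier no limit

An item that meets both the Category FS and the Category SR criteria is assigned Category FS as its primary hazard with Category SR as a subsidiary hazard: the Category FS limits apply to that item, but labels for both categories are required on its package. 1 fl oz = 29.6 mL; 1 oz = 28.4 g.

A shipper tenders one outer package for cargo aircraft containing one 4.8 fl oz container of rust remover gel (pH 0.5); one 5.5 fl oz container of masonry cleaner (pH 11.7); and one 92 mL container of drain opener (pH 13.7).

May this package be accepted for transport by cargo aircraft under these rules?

Rust remover gel: pH 0.5 ≤ 1.5 → Category CR (Corrosive).
With pH 11.7 (≥ 11.5), the masonry cleaner falls in Category CR.
pH 13.7 meets the Category CR criterion (Corrosive), so the drain opener is Category CR.
Category CR net quantity: (one 4.8 fl oz container = 142.08 mL) + (one 5.5 fl oz container = 162.8 mL) + 92 mL = 396.88 mL.
396.88 mL ≤ 500 mL (cargo aircraft limit, Category CR) — within limit.

Yes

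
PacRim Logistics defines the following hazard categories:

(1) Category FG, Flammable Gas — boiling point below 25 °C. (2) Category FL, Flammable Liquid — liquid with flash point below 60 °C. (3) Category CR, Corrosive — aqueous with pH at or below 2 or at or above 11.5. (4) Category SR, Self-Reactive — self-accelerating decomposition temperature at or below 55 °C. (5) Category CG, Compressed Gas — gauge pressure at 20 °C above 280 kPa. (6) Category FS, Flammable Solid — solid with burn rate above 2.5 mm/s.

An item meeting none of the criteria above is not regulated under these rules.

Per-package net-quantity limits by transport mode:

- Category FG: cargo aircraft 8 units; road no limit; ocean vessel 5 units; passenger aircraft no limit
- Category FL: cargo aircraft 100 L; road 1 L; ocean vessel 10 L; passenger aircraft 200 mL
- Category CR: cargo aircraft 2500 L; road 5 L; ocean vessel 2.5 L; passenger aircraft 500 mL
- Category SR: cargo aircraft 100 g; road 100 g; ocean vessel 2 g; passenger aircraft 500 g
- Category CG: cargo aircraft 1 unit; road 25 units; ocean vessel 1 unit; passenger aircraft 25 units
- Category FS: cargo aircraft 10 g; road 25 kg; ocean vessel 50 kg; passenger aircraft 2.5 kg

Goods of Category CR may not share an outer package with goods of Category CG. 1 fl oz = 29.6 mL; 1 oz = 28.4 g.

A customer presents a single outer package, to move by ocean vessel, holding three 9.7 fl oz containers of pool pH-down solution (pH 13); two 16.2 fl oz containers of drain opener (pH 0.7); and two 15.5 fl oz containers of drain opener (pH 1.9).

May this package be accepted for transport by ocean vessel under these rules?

No

With pH 13 (≥ 11.5), the pool pH-down solution falls in Category CR.
pH 0.7 meets the Category CR criterion (Corrosive), so the drain opener is Category CR.
Drain opener: pH 1.9 ≤ 2 → Category CR (Corrosive).
Category CR net quantity: (three 9.7 fl oz containers = 861.36 mL) + (two 16.2 fl oz containers = 959.04 mL) + (two 15.5 fl oz containers = 917.6 mL) = 2.738 L.
2.738 L > 2.5 L (ocean vessel limit, Category CR) — over the limit.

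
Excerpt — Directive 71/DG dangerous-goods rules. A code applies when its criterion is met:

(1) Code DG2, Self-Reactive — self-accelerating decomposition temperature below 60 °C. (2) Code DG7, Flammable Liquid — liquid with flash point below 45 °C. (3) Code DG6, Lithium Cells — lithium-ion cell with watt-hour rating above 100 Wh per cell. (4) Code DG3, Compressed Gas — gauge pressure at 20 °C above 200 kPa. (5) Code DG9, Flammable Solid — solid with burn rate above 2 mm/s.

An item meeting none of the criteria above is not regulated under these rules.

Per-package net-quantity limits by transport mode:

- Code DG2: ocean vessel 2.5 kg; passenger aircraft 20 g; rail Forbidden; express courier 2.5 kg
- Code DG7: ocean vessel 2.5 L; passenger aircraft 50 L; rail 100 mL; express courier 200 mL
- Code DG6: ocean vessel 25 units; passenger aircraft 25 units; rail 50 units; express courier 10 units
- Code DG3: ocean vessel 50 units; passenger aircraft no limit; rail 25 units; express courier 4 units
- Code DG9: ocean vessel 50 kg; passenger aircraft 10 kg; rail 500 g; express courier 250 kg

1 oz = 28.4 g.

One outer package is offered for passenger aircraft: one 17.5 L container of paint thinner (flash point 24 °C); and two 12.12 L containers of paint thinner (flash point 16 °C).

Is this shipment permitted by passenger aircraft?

Yes

Flash point 24 °C meets the Code DG7 criterion (Flammable Liquid), so the paint thinner is Code DG7.
The paint thinner has flash point 16 °C, which is < 45 °C, so it is Code DG7 (Flammable Liquid).
Code DG7 net quantity: 17.5 L + (two 12.12 L containers = 24.24 L) = 41.74 L.
41.74 L is within the passenger aircraft limit of 50 L for Code DG7.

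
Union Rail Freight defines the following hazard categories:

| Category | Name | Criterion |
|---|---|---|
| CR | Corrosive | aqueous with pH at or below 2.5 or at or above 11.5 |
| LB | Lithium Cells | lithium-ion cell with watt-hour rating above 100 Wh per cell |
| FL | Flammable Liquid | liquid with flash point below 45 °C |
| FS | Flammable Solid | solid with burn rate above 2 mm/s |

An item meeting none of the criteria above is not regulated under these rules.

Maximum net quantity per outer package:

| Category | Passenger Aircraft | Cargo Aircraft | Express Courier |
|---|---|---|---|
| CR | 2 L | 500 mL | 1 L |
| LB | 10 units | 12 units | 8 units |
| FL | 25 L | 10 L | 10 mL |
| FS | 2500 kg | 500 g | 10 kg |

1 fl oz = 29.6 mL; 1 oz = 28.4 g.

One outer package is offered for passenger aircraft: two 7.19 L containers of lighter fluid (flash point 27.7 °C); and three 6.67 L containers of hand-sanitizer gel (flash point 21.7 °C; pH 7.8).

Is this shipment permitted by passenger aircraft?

No

The lighter fluid has flash point 27.7 °C, which is < 45 °C, so it is Category FL (Flammable Liquid).
Flash point 21.7 °C meets the Category FL criterion (Flammable Liquid), so the hand-sanitizer gel is Category FL.
Total Category FL: (two 7.19 L containers = 14.38 L) + (three 6.67 L containers = 20.01 L) = 34.39 L.
34.39 L > 25 L (passenger aircraft limit, Category FL) — over the limit.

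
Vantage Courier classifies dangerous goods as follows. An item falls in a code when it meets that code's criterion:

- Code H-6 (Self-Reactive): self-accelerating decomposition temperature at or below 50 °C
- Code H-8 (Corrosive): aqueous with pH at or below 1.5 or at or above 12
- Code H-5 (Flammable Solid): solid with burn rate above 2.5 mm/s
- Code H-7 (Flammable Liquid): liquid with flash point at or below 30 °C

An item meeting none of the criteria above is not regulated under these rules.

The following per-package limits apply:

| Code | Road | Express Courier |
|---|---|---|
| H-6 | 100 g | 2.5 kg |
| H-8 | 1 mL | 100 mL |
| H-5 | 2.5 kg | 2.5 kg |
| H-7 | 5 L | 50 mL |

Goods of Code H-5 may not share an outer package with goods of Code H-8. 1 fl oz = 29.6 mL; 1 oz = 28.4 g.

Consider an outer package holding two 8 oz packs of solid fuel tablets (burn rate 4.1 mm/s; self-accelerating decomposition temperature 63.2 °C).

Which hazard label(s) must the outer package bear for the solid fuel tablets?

Burn rate 4.1 mm/s meets the Code H-5 criterion (Flammable Solid), so the solid fuel tablets are Code H-5.
Only the Code H-5 label is required.

Code H-5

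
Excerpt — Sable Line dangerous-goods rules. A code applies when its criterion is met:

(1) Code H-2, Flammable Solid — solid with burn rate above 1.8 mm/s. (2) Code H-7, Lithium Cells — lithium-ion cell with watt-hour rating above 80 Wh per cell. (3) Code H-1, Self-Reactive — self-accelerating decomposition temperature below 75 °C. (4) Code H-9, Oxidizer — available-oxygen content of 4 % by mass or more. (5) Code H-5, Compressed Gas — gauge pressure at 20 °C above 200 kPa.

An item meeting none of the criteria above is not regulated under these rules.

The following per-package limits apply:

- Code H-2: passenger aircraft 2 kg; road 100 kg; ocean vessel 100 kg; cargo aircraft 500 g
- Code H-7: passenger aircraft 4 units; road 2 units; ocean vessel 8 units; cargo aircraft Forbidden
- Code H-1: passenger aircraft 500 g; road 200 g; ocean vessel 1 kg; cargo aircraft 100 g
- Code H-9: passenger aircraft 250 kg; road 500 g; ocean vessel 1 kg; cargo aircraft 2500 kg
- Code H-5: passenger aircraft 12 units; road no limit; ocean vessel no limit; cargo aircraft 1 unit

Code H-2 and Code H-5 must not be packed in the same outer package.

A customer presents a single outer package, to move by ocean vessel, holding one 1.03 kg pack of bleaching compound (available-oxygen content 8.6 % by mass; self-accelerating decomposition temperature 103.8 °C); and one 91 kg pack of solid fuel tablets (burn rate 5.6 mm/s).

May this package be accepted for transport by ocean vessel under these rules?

No

Bleaching compound: available-oxygen content 8.6 % by mass ≥ 4 % by mass → Code H-9 (Oxidizer).
With burn rate 5.6 mm/s (> 1.8 mm/s), the solid fuel tablets fall in Code H-2.
Code H-9 quantity: 1.03 kg.
That exceeds the Code H-9 ocean vessel limit of 1 kg.
Code H-2 quantity: 91 kg.
91 kg ≤ 100 kg (ocean vessel limit, Code H-2) — within limit.
The segregation rule (Code H-2 with Code H-5) does not apply to Code H-9 with Code H-2.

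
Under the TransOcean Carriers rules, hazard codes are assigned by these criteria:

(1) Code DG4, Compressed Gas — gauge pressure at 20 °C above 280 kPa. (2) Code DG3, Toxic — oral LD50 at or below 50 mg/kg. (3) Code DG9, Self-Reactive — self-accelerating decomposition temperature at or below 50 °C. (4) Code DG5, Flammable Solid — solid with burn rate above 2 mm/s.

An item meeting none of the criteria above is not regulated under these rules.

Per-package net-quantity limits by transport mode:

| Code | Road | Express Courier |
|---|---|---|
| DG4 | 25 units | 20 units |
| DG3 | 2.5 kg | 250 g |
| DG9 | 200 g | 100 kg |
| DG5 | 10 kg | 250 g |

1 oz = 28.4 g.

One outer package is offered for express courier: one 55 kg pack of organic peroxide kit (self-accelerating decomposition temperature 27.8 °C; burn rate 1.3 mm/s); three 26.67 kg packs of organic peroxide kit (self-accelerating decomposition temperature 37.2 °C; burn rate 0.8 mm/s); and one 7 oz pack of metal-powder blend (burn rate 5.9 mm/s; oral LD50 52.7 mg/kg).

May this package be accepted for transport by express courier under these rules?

No

The organic peroxide kit has self-accelerating decomposition temperature 27.8 °C, which is ≤ 50 °C, so it is Code DG9 (Self-Reactive).
The organic peroxide kit has self-accelerating decomposition temperature 37.2 °C, which is ≤ 50 °C, so it is Code DG9 (Self-Reactive).
Burn rate 5.9 mm/s meets the Code DG5 criterion (Flammable Solid), so the metal-powder blend is Code DG5.
Total Code DG9: 55 kg + (three 26.67 kg packs = 80.01 kg) = 135.01 kg.
135.01 kg exceeds the express courier limit of 100 kg for Code DG9.
Code DG5 quantity: one 7 oz pack = 198.8 g.
That is within the Code DG5 express courier limit of 250 g.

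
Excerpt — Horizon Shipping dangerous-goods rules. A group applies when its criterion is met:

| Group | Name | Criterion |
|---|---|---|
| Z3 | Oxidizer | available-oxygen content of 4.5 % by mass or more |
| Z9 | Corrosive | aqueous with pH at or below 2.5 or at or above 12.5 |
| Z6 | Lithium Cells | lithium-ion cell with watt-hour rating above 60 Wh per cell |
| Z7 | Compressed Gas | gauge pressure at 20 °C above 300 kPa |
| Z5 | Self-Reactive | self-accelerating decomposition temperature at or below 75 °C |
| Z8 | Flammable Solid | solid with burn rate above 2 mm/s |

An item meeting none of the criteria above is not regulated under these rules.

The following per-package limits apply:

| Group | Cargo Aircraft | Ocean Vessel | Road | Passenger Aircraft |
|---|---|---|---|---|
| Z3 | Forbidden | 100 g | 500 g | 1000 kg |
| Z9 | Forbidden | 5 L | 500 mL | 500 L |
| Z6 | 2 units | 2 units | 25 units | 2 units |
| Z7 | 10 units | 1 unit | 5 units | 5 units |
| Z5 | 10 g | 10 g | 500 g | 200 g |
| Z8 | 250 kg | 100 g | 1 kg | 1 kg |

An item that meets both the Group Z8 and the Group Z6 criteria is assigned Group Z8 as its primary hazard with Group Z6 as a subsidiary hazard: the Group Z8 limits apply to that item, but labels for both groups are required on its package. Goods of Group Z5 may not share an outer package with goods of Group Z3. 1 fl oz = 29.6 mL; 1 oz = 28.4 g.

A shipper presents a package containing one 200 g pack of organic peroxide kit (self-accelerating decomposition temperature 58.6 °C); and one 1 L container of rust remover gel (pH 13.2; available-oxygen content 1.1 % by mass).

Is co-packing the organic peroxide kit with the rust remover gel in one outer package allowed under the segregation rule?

Yes

The organic peroxide kit has self-accelerating decomposition temperature 58.6 °C, which is ≤ 75 °C, so it is Group Z5 (Self-Reactive).
With pH 13.2 (≥ 12.5), the rust remover gel falls in Group Z9.
No segregation rule bars Group Z5 with Group Z9.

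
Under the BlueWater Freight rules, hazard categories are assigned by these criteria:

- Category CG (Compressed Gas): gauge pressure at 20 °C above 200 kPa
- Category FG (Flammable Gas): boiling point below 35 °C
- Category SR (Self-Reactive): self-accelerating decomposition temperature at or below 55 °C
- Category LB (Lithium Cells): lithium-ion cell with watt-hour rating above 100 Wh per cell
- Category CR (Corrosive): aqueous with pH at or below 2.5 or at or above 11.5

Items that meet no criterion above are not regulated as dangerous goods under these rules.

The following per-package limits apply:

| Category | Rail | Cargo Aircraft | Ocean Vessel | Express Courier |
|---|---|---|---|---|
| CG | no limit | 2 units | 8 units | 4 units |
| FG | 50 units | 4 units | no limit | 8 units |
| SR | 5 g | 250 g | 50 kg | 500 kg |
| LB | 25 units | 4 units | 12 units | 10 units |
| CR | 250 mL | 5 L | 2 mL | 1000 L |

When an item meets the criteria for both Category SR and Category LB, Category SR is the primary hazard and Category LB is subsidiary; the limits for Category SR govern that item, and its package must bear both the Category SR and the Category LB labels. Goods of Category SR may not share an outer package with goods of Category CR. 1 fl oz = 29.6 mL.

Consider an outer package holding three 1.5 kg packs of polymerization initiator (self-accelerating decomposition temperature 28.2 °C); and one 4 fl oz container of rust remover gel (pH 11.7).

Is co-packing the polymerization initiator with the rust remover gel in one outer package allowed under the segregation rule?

Self-accelerating decomposition temperature 28.2 °C meets the Category SR criterion (Self-Reactive), so the polymerization initiator is Category SR.
With pH 11.7 (≥ 11.5), the rust remover gel falls in Category CR.
Category SR and Category CR may not share an outer package.

No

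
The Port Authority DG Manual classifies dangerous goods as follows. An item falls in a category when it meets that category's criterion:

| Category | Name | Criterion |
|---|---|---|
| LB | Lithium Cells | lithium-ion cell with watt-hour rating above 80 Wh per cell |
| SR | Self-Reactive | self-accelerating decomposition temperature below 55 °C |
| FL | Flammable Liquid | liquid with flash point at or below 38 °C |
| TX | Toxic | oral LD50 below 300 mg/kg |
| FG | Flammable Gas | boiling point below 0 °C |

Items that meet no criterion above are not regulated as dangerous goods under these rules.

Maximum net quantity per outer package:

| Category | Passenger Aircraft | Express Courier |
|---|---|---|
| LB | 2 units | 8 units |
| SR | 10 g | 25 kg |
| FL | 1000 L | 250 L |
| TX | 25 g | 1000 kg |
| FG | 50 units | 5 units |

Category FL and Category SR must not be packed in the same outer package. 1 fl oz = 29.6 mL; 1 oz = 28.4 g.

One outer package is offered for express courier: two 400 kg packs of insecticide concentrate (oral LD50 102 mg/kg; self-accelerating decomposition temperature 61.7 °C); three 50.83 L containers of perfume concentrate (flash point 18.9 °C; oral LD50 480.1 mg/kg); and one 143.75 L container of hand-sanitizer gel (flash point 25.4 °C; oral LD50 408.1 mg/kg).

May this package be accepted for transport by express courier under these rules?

No

Insecticide concentrate: oral LD50 102 mg/kg < 300 mg/kg → Category TX (Toxic).
Flash point 18.9 °C meets the Category FL criterion (Flammable Liquid), so the perfume concentrate is Category FL.
Flash point 25.4 °C meets the Category FL criterion (Flammable Liquid), so the hand-sanitizer gel is Category FL.
Category FL net quantity: (three 50.83 L containers = 152.49 L) + 143.75 L = 296.24 L.
That exceeds the Category FL express courier limit of 250 L.
Category TX quantity: two 400 kg packs = 800 kg.
That is within the Category TX express courier limit of 1000 kg.
The segregation rule (Category FL with Category SR) does not apply to Category FL with Category TX.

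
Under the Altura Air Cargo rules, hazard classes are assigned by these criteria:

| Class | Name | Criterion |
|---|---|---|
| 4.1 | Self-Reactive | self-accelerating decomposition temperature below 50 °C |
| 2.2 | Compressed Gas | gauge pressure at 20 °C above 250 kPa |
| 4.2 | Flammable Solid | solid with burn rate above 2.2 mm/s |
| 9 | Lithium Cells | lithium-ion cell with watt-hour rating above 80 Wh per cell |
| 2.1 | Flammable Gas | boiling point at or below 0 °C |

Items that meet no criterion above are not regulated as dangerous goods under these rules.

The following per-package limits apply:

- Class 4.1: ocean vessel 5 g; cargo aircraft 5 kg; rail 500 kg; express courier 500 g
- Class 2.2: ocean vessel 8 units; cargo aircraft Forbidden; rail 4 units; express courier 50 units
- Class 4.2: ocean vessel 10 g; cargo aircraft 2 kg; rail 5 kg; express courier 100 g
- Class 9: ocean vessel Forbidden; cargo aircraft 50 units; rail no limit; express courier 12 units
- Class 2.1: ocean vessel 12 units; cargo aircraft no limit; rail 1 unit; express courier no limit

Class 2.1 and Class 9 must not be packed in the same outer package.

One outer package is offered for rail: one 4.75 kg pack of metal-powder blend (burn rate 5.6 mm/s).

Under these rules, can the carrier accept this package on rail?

With burn rate 5.6 mm/s (> 2.2 mm/s), the metal-powder blend falls in Class 4.2.
Class 4.2 quantity: 4.75 kg.
4.75 kg is within the rail limit of 5 kg for Class 4.2.

Yes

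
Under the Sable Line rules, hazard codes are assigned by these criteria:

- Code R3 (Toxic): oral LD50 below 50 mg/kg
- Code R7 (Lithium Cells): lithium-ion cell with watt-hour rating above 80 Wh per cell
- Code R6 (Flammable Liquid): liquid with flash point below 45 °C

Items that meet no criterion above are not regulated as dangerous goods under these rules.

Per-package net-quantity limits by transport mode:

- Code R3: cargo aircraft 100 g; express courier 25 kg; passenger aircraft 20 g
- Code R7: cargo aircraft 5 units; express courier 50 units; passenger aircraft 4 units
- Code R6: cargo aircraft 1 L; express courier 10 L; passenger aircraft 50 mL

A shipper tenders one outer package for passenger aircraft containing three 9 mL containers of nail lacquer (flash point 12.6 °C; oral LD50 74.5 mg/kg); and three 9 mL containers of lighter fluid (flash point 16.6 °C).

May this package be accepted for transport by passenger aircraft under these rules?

No

The nail lacquer has flash point 12.6 °C, which is < 45 °C, so it is Code R6 (Flammable Liquid).
Lighter fluid: flash point 16.6 °C < 45 °C → Code R6 (Flammable Liquid).
Total Code R6: (three 9 mL containers = 27 mL) + (three 9 mL containers = 27 mL) = 54 mL.
54 mL > 50 mL (passenger aircraft limit, Code R6) — over the limit.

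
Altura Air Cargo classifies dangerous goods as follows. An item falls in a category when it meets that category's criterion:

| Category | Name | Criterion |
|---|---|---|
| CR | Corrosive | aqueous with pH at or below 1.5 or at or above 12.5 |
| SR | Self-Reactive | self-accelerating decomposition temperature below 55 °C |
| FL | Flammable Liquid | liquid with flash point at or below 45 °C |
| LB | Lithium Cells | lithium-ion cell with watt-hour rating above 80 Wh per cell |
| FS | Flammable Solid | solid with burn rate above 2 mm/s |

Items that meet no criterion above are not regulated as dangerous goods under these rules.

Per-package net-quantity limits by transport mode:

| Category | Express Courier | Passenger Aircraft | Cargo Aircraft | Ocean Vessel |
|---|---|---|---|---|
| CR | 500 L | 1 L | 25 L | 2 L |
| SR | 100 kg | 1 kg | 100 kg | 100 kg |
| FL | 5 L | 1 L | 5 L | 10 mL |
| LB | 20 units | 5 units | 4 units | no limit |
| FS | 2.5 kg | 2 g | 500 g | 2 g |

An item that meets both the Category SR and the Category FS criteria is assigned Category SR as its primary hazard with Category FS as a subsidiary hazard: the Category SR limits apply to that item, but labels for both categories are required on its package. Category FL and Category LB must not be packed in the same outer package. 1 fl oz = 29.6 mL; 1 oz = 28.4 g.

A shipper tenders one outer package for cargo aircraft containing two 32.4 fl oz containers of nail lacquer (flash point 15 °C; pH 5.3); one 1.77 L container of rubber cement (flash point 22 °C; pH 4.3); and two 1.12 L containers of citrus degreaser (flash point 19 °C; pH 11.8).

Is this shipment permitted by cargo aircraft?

Flash point 15 °C meets the Category FL criterion (Flammable Liquid), so the nail lacquer is Category FL.
Flash point 22 °C meets the Category FL criterion (Flammable Liquid), so the rubber cement is Category FL.
With flash point 19 °C (≤ 45 °C), the citrus degreaser falls in Category FL.
Category FL net quantity: (two 32.4 fl oz containers = 1918.08 mL) + 1.77 L + (two 1.12 L containers = 2.24 L) = 5928.08 mL.
5928.08 mL > 5 L (cargo aircraft limit, Category FL) — over the limit.

No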